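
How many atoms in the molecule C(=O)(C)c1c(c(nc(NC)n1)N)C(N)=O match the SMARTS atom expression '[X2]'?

2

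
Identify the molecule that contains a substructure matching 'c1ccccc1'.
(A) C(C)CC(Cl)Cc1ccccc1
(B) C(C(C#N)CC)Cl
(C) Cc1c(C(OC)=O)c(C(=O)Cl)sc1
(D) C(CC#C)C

c1ccccc1 describes six aromatic carbons in a ring (a benzene ring).
(A) contains a phenyl ring, which satisfies every atom and bond constraint.
(B) has a methyl group (-CH3) but no six-membered all-carbon aromatic ring is present.
(C) has a methyl group (-CH3) but no six-membered all-carbon aromatic ring is present.
(D) has a methyl group (-CH3) but no six-membered all-carbon aromatic ring is present.
So the answer is (A).

A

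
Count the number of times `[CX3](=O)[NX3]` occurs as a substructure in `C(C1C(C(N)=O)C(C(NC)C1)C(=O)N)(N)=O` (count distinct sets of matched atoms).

3

[CX3](=O)[NX3] is the SMARTS for an amide: a carbonyl carbon bonded to a trivalent nitrogen.
The molecule carries 3 separate instances of a primary amide (-C(=O)NH2) meeting every constraint; each maps to a distinct set of atoms, giving 3 matches.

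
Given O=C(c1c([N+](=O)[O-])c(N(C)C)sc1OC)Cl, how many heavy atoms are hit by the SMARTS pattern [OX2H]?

0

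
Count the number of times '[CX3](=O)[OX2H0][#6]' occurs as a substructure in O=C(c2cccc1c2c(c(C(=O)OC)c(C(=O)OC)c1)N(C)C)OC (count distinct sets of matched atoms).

3

[CX3](=O)[OX2H0][#6] is the SMARTS for an ester: a carbonyl carbon bonded to an oxygen that is itself bonded to carbon (no H on that O).
The molecule carries 3 separate instances of a methyl-ester group (-C(=O)OCH3) meeting every constraint; each maps to a distinct set of atoms, giving 3 matches.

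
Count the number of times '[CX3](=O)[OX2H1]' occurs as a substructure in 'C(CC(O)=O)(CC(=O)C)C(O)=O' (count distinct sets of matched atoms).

2

[CX3](=O)[OX2H1] is the SMARTS for a carboxylic acid: an sp2 carbon double-bonded to O and single-bonded to an -OH oxygen.
The molecule carries 2 separate instances of a carboxylic acid group (-C(=O)OH) meeting every constraint; each maps to a distinct set of atoms, giving 2 matches.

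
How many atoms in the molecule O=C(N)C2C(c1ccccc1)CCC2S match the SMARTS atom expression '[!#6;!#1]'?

3

The query [!#6;!#1] means: not carbon and not hydrogen — any heteroatom.
Check the 15 heavy atoms by environment: 6× C → no; 1× O → match; 1× N → match; 6× c (aromatic) → no; 1× S → match.
Summing the matching environments: 1 + 1 + 1 = 3 matching atoms.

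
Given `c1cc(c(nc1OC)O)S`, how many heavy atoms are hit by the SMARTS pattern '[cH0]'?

3

The query [cH0] means: aromatic carbon with no attached hydrogen (substituted or ring-fusion).
Check the 10 heavy atoms by environment: 1× n (aromatic, H0) → no; 3× c (aromatic, H0) → match; 2× c (aromatic, H1) → no; 1× S (H1) → no; 1× O (H0) → no; 1× C (H3) → no; 1× O (H1) → no.
That gives 3 matching atoms.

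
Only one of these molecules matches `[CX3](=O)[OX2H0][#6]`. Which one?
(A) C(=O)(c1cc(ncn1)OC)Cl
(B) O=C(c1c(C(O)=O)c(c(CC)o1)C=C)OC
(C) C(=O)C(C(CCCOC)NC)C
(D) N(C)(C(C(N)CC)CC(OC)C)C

B

[CX3](=O)[OX2H0][#6] describes a carbonyl carbon bonded to an oxygen that is itself bonded to carbon (no H on that O) (an ester).
(A) has a methoxy ether (-OCH3) but the ether oxygen is not adjacent to a C=O carbon.
(B) contains a methyl-ester group (-C(=O)OCH3), which satisfies every atom and bond constraint.
(C) has a methoxy ether (-OCH3) but the ether oxygen is not adjacent to a C=O carbon.
(D) has a methoxy ether (-OCH3) but the ether oxygen is not adjacent to a C=O carbon.
So the answer is (B).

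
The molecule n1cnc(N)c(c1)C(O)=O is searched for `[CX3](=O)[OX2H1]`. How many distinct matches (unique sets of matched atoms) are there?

[CX3](=O)[OX2H1] is the SMARTS for a carboxylic acid: an sp2 carbon double-bonded to O and single-bonded to an -OH oxygen.
Exactly one fragment in the molecule meets all constraints, giving 1 match.

1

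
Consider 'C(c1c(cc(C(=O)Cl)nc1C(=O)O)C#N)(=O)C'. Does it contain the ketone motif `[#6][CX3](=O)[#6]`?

The pattern [#6][CX3](=O)[#6] describes a carbonyl carbon (no H) flanked by two carbons — a ketone.
The molecule carries an acetyl/ketone group (-C(=O)CH3), whose atoms satisfy every constraint of the query, so the pattern matches.

Yes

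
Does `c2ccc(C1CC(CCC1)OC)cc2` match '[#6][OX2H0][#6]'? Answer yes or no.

Yes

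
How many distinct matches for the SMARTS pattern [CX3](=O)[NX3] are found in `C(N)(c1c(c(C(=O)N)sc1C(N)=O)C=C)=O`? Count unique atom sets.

3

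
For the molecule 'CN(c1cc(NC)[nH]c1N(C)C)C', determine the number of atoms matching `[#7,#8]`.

4

The query [#7,#8] means: nitrogen or oxygen (comma = OR).
Check the 13 heavy atoms by environment: 1× n (aromatic) → match; 4× c (aromatic) → no; 3× N → match; 5× C → no.
Summing the matching environments: 1 + 3 = 4 matching atoms.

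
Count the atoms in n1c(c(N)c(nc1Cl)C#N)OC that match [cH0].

The query [cH0] means: aromatic carbon with no attached hydrogen (substituted or ring-fusion).
Check the 12 heavy atoms by environment: 2× n (aromatic, H0) → no; 4× c (aromatic, H0) → match; 1× Cl (H0) → no; 1× C (H0) → no; 1× N (H0) → no; 1× O (H0) → no; 1× C (H3) → no; 1× N (H2) → no.
That gives 4 matching atoms.

4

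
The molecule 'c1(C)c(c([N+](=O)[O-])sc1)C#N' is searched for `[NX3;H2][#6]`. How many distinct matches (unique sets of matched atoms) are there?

[NX3;H2][#6] is the SMARTS for a primary amine: a trivalent nitrogen with two H attached to carbon.
The molecule has a nitro group (-[N+](=O)[O-]), but the nitrogen is [N+] with no H, not NX3H2; nothing else fits, so there are 0 matches.

0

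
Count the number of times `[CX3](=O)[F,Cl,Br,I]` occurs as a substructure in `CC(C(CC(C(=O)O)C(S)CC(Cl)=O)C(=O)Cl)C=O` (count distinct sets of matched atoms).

2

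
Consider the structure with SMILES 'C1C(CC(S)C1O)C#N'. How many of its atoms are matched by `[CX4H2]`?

The query [CX4H2] means: sp3 carbon (X4) with exactly two hydrogens.
Check the 9 heavy atoms by environment: 2× C (H2, X4) → match; 3× C (H1, X4) → no; 1× O (H1, X2) → no; 1× C (H0, X2) → no; 1× N (H0, X1) → no; 1× S (H1, X2) → no.
That gives 2 matching atoms.

2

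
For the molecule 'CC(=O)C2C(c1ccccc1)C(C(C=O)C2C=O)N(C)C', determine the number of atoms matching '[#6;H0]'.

2

The query [#6;H0] means: any carbon with no attached hydrogen.
Check the 21 heavy atoms by environment: 7× C (H1) → no; 1× C (H0) → match; 3× O (H0) → no; 3× C (H3) → no; 1× N (H0) → no; 1× c (aromatic, H0) → match; 5× c (aromatic, H1) → no.
Summing the matching environments: 1 + 1 = 2 matching atoms.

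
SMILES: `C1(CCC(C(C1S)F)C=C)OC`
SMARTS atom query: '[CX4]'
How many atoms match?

7

The query [CX4] means: C with X4: aliphatic carbon with exactly 4 total connections (bonds + H).
Check the 12 heavy atoms by environment: 7× C (X4) → match; 2× C (X3) → no; 1× F (X1) → no; 1× O (X2) → no; 1× S (X2) → no.
That gives 7 matching atoms.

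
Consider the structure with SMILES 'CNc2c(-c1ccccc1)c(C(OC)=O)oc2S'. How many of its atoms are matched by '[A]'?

7

Check the 18 heavy atoms by environment: 1× o (aromatic) → no; 10× c (aromatic) → no; 1× N → match; 3× C → match; 1× S → match; 2× O → match.
Summing the matching environments: 1 + 3 + 1 + 2 = 7 matching atoms.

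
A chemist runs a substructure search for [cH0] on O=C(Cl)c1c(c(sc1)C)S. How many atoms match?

3

The query [cH0] means: aromatic carbon with no attached hydrogen (substituted or ring-fusion).
Check the 10 heavy atoms by environment: 1× s (aromatic, H0) → no; 3× c (aromatic, H0) → match; 1× c (aromatic, H1) → no; 1× C (H0) → no; 1× O (H0) → no; 1× Cl (H0) → no; 1× S (H1) → no; 1× C (H3) → no.
That gives 3 matching atoms.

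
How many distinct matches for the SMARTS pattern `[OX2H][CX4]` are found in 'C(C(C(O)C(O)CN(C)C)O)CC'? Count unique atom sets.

[OX2H][CX4] is the SMARTS for an aliphatic alcohol: a hydroxyl oxygen bound to an sp3 (X4) carbon.
The molecule carries 3 separate instances of a hydroxyl group (-OH) meeting every constraint; each maps to a distinct set of atoms, giving 3 matches.

3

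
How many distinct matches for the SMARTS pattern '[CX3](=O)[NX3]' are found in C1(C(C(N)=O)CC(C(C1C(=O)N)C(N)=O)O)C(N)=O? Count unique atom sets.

4

[CX3](=O)[NX3] is the SMARTS for an amide: a carbonyl carbon bonded to a trivalent nitrogen.
The molecule carries 4 separate instances of a primary amide (-C(=O)NH2) meeting every constraint; each maps to a distinct set of atoms, giving 4 matches.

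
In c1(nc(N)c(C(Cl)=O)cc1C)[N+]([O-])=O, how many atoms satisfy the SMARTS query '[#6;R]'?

5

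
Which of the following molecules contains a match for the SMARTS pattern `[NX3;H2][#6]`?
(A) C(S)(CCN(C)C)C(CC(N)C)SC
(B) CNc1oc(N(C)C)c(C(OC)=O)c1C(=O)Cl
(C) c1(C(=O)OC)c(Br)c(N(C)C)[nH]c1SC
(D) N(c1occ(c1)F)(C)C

[NX3;H2][#6] describes a trivalent nitrogen with two H attached to carbon (a primary amine).
(A) contains a primary amino group (-NH2), which satisfies every atom and bond constraint.
(B) has a dimethylamino group (-N(CH3)2) but the nitrogen has H0, not H2.
(C) has a dimethylamino group (-N(CH3)2) but the nitrogen has H0, not H2.
(D) has a dimethylamino group (-N(CH3)2) but the nitrogen has H0, not H2.
So the answer is (A).

A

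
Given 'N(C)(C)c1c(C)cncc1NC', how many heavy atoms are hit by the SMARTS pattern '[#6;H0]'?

The query [#6;H0] means: any carbon with no attached hydrogen.
Check the 12 heavy atoms by environment: 1× n (aromatic, H0) → no; 2× c (aromatic, H1) → no; 3× c (aromatic, H0) → match; 1× N (H1) → no; 4× C (H3) → no; 1× N (H0) → no.
That gives 3 matching atoms.

3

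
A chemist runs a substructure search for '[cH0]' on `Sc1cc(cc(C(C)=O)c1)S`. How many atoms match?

3

The query [cH0] means: aromatic carbon with no attached hydrogen (substituted or ring-fusion).
Check the 11 heavy atoms by environment: 3× c (aromatic, H1) → no; 3× c (aromatic, H0) → match; 1× C (H0) → no; 1× O (H0) → no; 1× C (H3) → no; 2× S (H1) → no.
That gives 3 matching atoms.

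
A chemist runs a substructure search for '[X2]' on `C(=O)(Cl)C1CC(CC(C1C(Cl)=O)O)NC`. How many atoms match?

1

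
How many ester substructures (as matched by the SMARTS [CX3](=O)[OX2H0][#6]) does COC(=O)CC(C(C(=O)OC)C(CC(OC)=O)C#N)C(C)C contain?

[CX3](=O)[OX2H0][#6] is the SMARTS for an ester: a carbonyl carbon bonded to an oxygen that is itself bonded to carbon (no H on that O).
The molecule carries 3 separate instances of a methyl-ester group (-C(=O)OCH3) meeting every constraint; each maps to a distinct set of atoms, giving 3 matches.

3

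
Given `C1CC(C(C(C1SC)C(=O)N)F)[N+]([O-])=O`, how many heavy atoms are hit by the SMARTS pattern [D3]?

The query [D3] means: atom with exactly three heavy-atom neighbours.
Check the 15 heavy atoms by environment: 2× C (D2) → no; 5× C (D3) → match; 1× N (charge +1, D3) → match; 1× O (charge -1, D1) → no; 2× O (D1) → no; 1× S (D2) → no; 1× C (D1) → no; 1× N (D1) → no; 1× F (D1) → no.
Summing the matching environments: 5 + 1 = 6 matching atoms.

6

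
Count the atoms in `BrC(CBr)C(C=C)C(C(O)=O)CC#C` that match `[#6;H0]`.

2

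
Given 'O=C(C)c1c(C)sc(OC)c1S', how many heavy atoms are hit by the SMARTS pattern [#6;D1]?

3

The query [#6;D1] means: carbon bonded to exactly one heavy atom.
Check the 12 heavy atoms by environment: 1× s (aromatic, D2) → no; 4× c (aromatic, D3) → no; 1× S (D1) → no; 1× C (D3) → no; 1× O (D1) → no; 3× C (D1) → match; 1× O (D2) → no.
That gives 3 matching atoms.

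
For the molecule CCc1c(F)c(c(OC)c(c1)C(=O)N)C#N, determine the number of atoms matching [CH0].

The query [CH0] means: aliphatic carbon with no attached hydrogen.
Check the 16 heavy atoms by environment: 1× c (aromatic, H1) → no; 5× c (aromatic, H0) → no; 2× O (H0) → no; 2× C (H3) → no; 1× C (H2) → no; 2× C (H0) → match; 1× N (H2) → no; 1× F (H0) → no; 1× N (H0) → no.
That gives 2 matching atoms.

2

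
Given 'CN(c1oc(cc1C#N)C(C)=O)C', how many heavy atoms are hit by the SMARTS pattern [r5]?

5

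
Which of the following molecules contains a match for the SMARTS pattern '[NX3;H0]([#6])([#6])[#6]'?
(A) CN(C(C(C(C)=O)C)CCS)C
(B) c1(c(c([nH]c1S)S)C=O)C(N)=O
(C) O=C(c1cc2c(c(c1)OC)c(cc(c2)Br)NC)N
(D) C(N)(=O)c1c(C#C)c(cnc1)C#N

A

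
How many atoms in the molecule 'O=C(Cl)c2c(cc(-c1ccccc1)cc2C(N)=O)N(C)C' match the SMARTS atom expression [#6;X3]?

14

The query [#6;X3] means: any carbon (aromatic or not) with three total connections.
Check the 21 heavy atoms by environment: 12× c (aromatic, X3) → match; 2× C (X3) → match; 2× O (X1) → no; 2× N (X3) → no; 2× C (X4) → no; 1× Cl (X1) → no.
Summing the matching environments: 12 + 2 = 14 matching atoms.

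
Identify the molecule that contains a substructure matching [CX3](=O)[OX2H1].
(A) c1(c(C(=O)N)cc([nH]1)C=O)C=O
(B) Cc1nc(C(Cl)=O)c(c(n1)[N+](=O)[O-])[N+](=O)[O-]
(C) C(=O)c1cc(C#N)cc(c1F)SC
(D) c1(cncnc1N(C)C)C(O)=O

[CX3](=O)[OX2H1] describes an sp2 carbon double-bonded to O and single-bonded to an -OH oxygen (a carboxylic acid).
(A) has an aldehyde (-CHO) but there is no singly-bonded oxygen on the carbonyl carbon.
(B) has an acyl chloride (-C(=O)Cl) but the carbonyl is bonded to Cl, not to an -OH oxygen.
(C) has an aldehyde (-CHO) but there is no singly-bonded oxygen on the carbonyl carbon.
(D) contains a carboxylic acid group (-C(=O)OH), which satisfies every atom and bond constraint.
So the answer is (D).

D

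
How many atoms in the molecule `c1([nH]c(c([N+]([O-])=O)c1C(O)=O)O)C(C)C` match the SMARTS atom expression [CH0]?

1

The query [CH0] means: aliphatic carbon with no attached hydrogen.
Check the 15 heavy atoms by environment: 1× n (aromatic, H1) → no; 4× c (aromatic, H0) → no; 1× C (H0) → match; 2× O (H0) → no; 2× O (H1) → no; 1× C (H1) → no; 2× C (H3) → no; 1× N (charge +1, H0) → no; 1× O (charge -1, H0) → no.
That gives 1 matching atom.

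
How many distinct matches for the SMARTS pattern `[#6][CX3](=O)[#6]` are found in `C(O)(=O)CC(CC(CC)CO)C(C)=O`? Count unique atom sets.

[#6][CX3](=O)[#6] is the SMARTS for a ketone: a carbonyl carbon (no H) flanked by two carbons.
Exactly one fragment in the molecule meets all constraints, giving 1 match.

1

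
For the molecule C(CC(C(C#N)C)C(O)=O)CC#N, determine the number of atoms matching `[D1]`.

5

The query [D1] means: atom with exactly one heavy-atom neighbour (degree 1).
Check the 13 heavy atoms by environment: 1× C (D1) → match; 3× C (D3) → no; 5× C (D2) → no; 2× N (D1) → match; 2× O (D1) → match.
Summing the matching environments: 1 + 2 + 2 = 5 matching atoms.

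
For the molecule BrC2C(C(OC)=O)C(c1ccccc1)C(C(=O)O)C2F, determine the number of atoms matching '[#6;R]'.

The query [#6;R] means: carbon that is part of a ring.
Check the 20 heavy atoms by environment: 5× C (in 5-ring) → match; 3× C (acyclic) → no; 4× O (acyclic) → no; 1× F (acyclic) → no; 1× Br (acyclic) → no; 6× c (aromatic, in 6-ring) → match.
Summing the matching environments: 5 + 6 = 11 matching atoms.

11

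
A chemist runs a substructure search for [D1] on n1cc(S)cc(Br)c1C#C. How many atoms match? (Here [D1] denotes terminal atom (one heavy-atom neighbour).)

The query [D1] means: atom with exactly one heavy-atom neighbour (degree 1).
Check the 10 heavy atoms by environment: 1× n (aromatic, D2) → no; 2× c (aromatic, D2) → no; 3× c (aromatic, D3) → no; 1× S (D1) → match; 1× C (D2) → no; 1× C (D1) → match; 1× Br (D1) → match.
Summing the matching environments: 1 + 1 + 1 = 3 matching atoms.

3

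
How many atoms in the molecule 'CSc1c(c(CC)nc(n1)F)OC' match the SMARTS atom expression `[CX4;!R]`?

4

The query [CX4;!R] means: aliphatic carbon with four total connections, not in a ring.
Check the 13 heavy atoms by environment: 2× n (aromatic, X2, in 6-ring) → no; 4× c (aromatic, X3, in 6-ring) → no; 1× O (X2, acyclic) → no; 4× C (X4, acyclic) → match; 1× F (X1, acyclic) → no; 1× S (X2, acyclic) → no.
That gives 4 matching atoms.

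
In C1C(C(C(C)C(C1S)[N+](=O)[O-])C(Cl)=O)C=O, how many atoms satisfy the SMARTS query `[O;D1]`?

4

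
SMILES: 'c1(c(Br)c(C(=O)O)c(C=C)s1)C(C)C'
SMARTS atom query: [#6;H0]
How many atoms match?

5

Check the 14 heavy atoms by environment: 1× s (aromatic, H0) → no; 4× c (aromatic, H0) → match; 1× Br (H0) → no; 2× C (H1) → no; 2× C (H3) → no; 1× C (H0) → match; 1× O (H0) → no; 1× O (H1) → no; 1× C (H2) → no.
Summing the matching environments: 4 + 1 = 5 matching atoms.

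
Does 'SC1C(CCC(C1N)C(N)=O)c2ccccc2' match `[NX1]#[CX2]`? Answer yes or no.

The pattern [NX1]#[CX2] describes a nitrogen triple-bonded to a two-connected carbon — a nitrile.
The closest candidate here is a primary amide (-C(=O)NH2), but the nitrogen is NX3, not NX1. No other fragment satisfies the full query, so there is no match.

No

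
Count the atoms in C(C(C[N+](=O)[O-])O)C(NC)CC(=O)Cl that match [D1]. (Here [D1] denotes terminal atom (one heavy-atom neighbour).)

6

The query [D1] means: atom with exactly one heavy-atom neighbour (degree 1).
Check the 14 heavy atoms by environment: 3× C (D2) → no; 3× C (D3) → no; 3× O (D1) → match; 1× Cl (D1) → match; 1× N (charge +1, D3) → no; 1× O (charge -1, D1) → match; 1× N (D2) → no; 1× C (D1) → match.
Summing the matching environments: 3 + 1 + 1 + 1 = 6 matching atoms.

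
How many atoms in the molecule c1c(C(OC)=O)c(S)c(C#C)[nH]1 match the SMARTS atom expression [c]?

4

Check the 12 heavy atoms by environment: 1× n (aromatic) → no; 4× c (aromatic) → match; 1× S → no; 4× C → no; 2× O → no.
That gives 4 matching atoms.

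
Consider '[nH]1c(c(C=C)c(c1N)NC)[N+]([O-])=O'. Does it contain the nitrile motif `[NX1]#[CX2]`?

The pattern [NX1]#[CX2] describes a nitrogen triple-bonded to a two-connected carbon — a nitrile.
The closest candidate here is a nitro group (-[N+](=O)[O-]), but there is no C#N triple bond. No other fragment satisfies the full query, so there is no match.

No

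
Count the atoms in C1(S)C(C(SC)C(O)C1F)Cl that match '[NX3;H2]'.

The query [NX3;H2] means: aliphatic N with 3 total connections, two of them H — an -NH2 nitrogen (amine or amide).
Check the 11 heavy atoms by environment: 5× C (H1, X4) → no; 1× F (H0, X1) → no; 1× O (H1, X2) → no; 1× S (H1, X2) → no; 1× S (H0, X2) → no; 1× C (H3, X4) → no; 1× Cl (H0, X1) → no.
No environment satisfies the query, so 0 matching atoms.

0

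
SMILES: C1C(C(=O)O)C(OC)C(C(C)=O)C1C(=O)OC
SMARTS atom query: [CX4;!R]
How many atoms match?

3

The query [CX4;!R] means: aliphatic carbon with four total connections, not in a ring.
Check the 17 heavy atoms by environment: 5× C (X4, in 5-ring) → no; 3× C (X3, acyclic) → no; 3× O (X1, acyclic) → no; 3× C (X4, acyclic) → match; 3× O (X2, acyclic) → no.
That gives 3 matching atoms.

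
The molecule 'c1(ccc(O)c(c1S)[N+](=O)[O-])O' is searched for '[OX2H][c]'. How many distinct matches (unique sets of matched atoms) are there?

2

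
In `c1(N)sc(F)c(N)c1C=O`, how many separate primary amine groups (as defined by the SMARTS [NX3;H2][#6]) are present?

2

[NX3;H2][#6] is the SMARTS for a primary amine: a trivalent nitrogen with two H attached to carbon.
The molecule carries 2 separate instances of a primary amino group (-NH2) meeting every constraint; each maps to a distinct set of atoms, giving 2 matches.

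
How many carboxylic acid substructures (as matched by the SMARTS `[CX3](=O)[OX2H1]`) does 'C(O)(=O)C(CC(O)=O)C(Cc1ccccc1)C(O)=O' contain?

3

[CX3](=O)[OX2H1] is the SMARTS for a carboxylic acid: an sp2 carbon double-bonded to O and single-bonded to an -OH oxygen.
The molecule carries 3 separate instances of a carboxylic acid group (-C(=O)OH) meeting every constraint; each maps to a distinct set of atoms, giving 3 matches.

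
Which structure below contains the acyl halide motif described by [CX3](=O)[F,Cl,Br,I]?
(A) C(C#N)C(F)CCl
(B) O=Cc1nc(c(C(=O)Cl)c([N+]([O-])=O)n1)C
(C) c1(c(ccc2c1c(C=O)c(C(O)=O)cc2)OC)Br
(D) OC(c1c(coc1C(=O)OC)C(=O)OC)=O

[CX3](=O)[F,Cl,Br,I] describes a carbonyl carbon bonded to a halogen (an acyl halide).
(A) has a chloro substituent but the Cl is not on a carbonyl carbon.
(B) contains an acyl chloride (-C(=O)Cl), which satisfies every atom and bond constraint.
(C) has a carboxylic acid group (-C(=O)OH) but the carbonyl is bonded to -OH, not to a halogen.
(D) has a methyl-ester group (-C(=O)OCH3) but the carbonyl is bonded to -O-C, not to a halogen.
So the answer is (B).

B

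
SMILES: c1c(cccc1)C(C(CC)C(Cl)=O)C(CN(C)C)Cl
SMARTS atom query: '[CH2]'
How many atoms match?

The query [CH2] means: aliphatic carbon with exactly two hydrogens.
Check the 19 heavy atoms by environment: 2× C (H2) → match; 3× C (H1) → no; 3× C (H3) → no; 1× N (H0) → no; 1× C (H0) → no; 1× O (H0) → no; 2× Cl (H0) → no; 1× c (aromatic, H0) → no; 5× c (aromatic, H1) → no.
That gives 2 matching atoms.

2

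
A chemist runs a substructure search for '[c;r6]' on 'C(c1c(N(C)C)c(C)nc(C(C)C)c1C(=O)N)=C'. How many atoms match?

5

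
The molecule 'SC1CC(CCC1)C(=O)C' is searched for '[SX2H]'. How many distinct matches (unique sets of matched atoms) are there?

[SX2H] is the SMARTS for a thiol: an aliphatic sulfur with two connections, one being H.
Exactly one fragment in the molecule meets all constraints, giving 1 match.

1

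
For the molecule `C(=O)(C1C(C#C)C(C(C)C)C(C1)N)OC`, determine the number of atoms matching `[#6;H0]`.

2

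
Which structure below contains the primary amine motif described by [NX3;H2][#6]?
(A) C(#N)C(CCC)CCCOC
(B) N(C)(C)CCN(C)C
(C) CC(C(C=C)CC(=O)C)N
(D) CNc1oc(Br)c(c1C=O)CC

C

[NX3;H2][#6] describes a trivalent nitrogen with two H attached to carbon (a primary amine).
(A) has a nitrile (-C#N) but the nitrogen is NX1 (triple-bonded), not NX3 with two H.
(B) has a dimethylamino group (-N(CH3)2) but the nitrogen has H0, not H2.
(C) contains a primary amino group (-NH2), which satisfies every atom and bond constraint.
(D) has an N-methylamino group (-NHCH3) but the nitrogen bears two carbons and only one H (H1), not H2.
So the answer is (C).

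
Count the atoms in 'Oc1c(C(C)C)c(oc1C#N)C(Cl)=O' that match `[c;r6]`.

0

The query [c;r6] means: aromatic carbon that belongs to a six-membered ring.
Check the 14 heavy atoms by environment: 1× o (aromatic, in 5-ring) → no; 4× c (aromatic, in 5-ring) → no; 2× O (acyclic) → no; 5× C (acyclic) → no; 1× Cl (acyclic) → no; 1× N (acyclic) → no.
No environment satisfies the query, so 0 matching atoms.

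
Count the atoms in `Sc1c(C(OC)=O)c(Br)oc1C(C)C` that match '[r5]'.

5

The query [r5] means: r5 matches atoms in a five-membered ring.
Check the 14 heavy atoms by environment: 1× o (aromatic, in 5-ring) → match; 4× c (aromatic, in 5-ring) → match; 1× S (acyclic) → no; 5× C (acyclic) → no; 2× O (acyclic) → no; 1× Br (acyclic) → no.
Summing the matching environments: 1 + 4 = 5 matching atoms.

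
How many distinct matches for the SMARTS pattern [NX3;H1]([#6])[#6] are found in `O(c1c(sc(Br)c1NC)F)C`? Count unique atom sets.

[NX3;H1]([#6])[#6] is the SMARTS for a secondary amine: a trivalent nitrogen with one H, bonded to two carbons.
Exactly one fragment in the molecule meets all constraints, giving 1 match.

1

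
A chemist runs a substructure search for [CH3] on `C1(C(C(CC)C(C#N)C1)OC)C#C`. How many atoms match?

2

Check the 13 heavy atoms by environment: 5× C (H1) → no; 2× C (H2) → no; 1× O (H0) → no; 2× C (H3) → match; 2× C (H0) → no; 1× N (H0) → no.
That gives 2 matching atoms.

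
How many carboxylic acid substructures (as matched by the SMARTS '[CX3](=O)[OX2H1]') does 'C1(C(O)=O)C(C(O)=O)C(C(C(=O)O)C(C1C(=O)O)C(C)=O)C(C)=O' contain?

[CX3](=O)[OX2H1] is the SMARTS for a carboxylic acid: an sp2 carbon double-bonded to O and single-bonded to an -OH oxygen.
The molecule carries 4 separate instances of a carboxylic acid group (-C(=O)OH) meeting every constraint; each maps to a distinct set of atoms, giving 4 matches.

4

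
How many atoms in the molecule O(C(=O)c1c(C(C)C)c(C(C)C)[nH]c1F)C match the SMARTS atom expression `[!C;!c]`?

4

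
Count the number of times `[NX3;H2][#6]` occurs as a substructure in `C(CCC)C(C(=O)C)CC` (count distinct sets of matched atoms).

0

[NX3;H2][#6] is the SMARTS for a primary amine: a trivalent nitrogen with two H attached to carbon.
No fragment in the molecule satisfies every constraint, giving 0 matches.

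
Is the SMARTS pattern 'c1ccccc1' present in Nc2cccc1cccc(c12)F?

Yes

The pattern c1ccccc1 describes six aromatic carbons in a ring — a benzene ring.
The required atom environment is present in the molecule, so the pattern matches.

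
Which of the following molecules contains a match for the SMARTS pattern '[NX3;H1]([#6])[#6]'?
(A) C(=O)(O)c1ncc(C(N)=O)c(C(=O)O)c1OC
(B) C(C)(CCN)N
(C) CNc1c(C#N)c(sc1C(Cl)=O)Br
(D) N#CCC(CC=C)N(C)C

[NX3;H1]([#6])[#6] describes a trivalent nitrogen with one H, bonded to two carbons (a secondary amine).
(A) has a primary amide (-C(=O)NH2) but the -C(=O)NH2 nitrogen has H2, not H1.
(B) has a primary amino group (-NH2) but the nitrogen has H2 and only one carbon neighbour.
(C) contains an N-methylamino group (-NHCH3), which satisfies every atom and bond constraint.
(D) has a dimethylamino group (-N(CH3)2) but the nitrogen has H0, not H1.
So the answer is (C).

C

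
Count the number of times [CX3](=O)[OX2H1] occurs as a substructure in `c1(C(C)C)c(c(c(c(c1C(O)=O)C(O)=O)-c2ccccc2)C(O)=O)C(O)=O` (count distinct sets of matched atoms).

[CX3](=O)[OX2H1] is the SMARTS for a carboxylic acid: an sp2 carbon double-bonded to O and single-bonded to an -OH oxygen.
The molecule carries 4 separate instances of a carboxylic acid group (-C(=O)OH) meeting every constraint; each maps to a distinct set of atoms, giving 4 matches.

4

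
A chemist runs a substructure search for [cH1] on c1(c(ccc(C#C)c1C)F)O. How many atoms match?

2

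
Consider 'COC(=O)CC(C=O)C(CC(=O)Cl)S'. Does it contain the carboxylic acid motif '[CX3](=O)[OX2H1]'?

No

The pattern [CX3](=O)[OX2H1] describes an sp2 carbon double-bonded to O and single-bonded to an -OH oxygen — a carboxylic acid.
The closest candidate here is an acyl chloride (-C(=O)Cl), but the carbonyl is bonded to Cl, not to an -OH oxygen. No other fragment satisfies the full query, so there is no match.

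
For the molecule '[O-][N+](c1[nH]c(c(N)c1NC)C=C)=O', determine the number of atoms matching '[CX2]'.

0

The query [CX2] means: C with X2: aliphatic carbon with exactly 2 total connections.
Check the 13 heavy atoms by environment: 1× n (aromatic, X3) → no; 4× c (aromatic, X3) → no; 2× N (X3) → no; 1× C (X4) → no; 2× C (X3) → no; 1× N (charge +1, X3) → no; 1× O (charge -1, X1) → no; 1× O (X1) → no.
No environment satisfies the query, so 0 matching atoms.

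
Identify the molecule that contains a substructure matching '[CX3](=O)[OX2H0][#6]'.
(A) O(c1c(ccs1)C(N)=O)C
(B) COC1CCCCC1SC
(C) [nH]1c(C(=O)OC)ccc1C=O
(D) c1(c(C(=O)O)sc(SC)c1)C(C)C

C

[CX3](=O)[OX2H0][#6] describes a carbonyl carbon bonded to an oxygen that is itself bonded to carbon (no H on that O) (an ester).
(A) has a methoxy ether (-OCH3) but the ether oxygen is not adjacent to a C=O carbon.
(B) has a methoxy ether (-OCH3) but the ether oxygen is not adjacent to a C=O carbon.
(C) contains a methyl-ester group (-C(=O)OCH3), which satisfies every atom and bond constraint.
(D) has a carboxylic acid group (-C(=O)OH) but the singly-bonded O carries H (OX2H1, not H0).
So the answer is (C).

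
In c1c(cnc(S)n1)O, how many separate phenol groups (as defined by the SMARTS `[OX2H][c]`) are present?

1

[OX2H][c] is the SMARTS for a phenol: a hydroxyl oxygen attached to an aromatic carbon.
Exactly one fragment in the molecule meets all constraints, giving 1 match.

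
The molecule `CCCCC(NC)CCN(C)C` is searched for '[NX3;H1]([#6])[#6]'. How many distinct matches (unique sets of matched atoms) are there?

1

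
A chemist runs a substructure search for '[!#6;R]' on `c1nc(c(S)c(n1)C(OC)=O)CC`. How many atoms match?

2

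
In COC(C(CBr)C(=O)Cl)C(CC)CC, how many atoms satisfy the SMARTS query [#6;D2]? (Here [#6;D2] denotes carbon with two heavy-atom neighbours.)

3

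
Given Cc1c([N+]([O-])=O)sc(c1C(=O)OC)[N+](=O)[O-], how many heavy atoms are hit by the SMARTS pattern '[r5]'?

5

Check the 16 heavy atoms by environment: 1× s (aromatic, in 5-ring) → match; 4× c (aromatic, in 5-ring) → match; 3× C (acyclic) → no; 4× O (acyclic) → no; 2× N (charge +1, acyclic) → no; 2× O (charge -1, acyclic) → no.
Summing the matching environments: 1 + 4 = 5 matching atoms.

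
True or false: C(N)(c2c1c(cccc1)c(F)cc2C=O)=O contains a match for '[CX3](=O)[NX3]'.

The pattern [CX3](=O)[NX3] describes a carbonyl carbon bonded to a trivalent nitrogen — an amide.
The molecule carries a primary amide (-C(=O)NH2), whose atoms satisfy every constraint of the query, so the pattern matches.

True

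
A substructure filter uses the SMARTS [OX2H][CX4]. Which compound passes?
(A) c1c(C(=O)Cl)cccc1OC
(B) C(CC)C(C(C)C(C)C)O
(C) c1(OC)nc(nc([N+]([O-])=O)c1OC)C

B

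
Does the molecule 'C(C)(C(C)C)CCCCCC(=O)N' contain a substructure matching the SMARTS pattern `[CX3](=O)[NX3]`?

Yes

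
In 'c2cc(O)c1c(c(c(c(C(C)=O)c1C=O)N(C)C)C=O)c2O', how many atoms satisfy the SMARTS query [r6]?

10

Check the 22 heavy atoms by environment: 10× c (aromatic, in 6-ring) → match; 1× N (acyclic) → no; 6× C (acyclic) → no; 5× O (acyclic) → no.
That gives 10 matching atoms.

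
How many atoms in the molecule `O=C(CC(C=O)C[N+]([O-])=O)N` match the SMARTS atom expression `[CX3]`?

The query [CX3] means: C with X3: aliphatic carbon with exactly 3 total connections.
Check the 11 heavy atoms by environment: 3× C (X4) → no; 1× N (charge +1, X3) → no; 1× O (charge -1, X1) → no; 3× O (X1) → no; 2× C (X3) → match; 1× N (X3) → no.
That gives 2 matching atoms.

2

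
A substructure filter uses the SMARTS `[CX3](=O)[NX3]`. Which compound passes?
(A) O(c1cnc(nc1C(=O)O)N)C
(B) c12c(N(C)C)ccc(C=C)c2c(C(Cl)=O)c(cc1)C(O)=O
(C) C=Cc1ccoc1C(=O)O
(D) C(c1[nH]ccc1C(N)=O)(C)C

D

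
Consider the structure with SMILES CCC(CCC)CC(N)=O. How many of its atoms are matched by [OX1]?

The query [OX1] means: aliphatic oxygen with one total connection — typically a carbonyl =O or an oxide.
Check the 10 heavy atoms by environment: 7× C (X4) → no; 1× C (X3) → no; 1× O (X1) → match; 1× N (X3) → no.
That gives 1 matching atom.

1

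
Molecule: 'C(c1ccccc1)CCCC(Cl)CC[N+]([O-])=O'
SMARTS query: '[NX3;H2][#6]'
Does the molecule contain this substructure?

The pattern [NX3;H2][#6] describes a trivalent nitrogen with two H attached to carbon — a primary amine.
The closest candidate here is a nitro group (-[N+](=O)[O-]), but the nitrogen is [N+] with no H, not NX3H2. No other fragment satisfies the full query, so there is no match.

No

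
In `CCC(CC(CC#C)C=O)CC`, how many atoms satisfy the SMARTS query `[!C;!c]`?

1

Check the 12 heavy atoms by environment: 11× C → no; 1× O → match.
That gives 1 matching atom.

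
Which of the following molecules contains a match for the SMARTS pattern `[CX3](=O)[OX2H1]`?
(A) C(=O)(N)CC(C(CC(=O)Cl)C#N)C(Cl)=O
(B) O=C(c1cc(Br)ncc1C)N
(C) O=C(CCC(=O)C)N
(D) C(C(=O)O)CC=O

D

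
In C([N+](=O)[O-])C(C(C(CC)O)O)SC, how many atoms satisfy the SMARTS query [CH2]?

2

The query [CH2] means: aliphatic carbon with exactly two hydrogens.
Check the 13 heavy atoms by environment: 2× C (H2) → match; 3× C (H1) → no; 2× C (H3) → no; 2× O (H1) → no; 1× N (charge +1, H0) → no; 1× O (charge -1, H0) → no; 1× O (H0) → no; 1× S (H0) → no.
That gives 2 matching atoms.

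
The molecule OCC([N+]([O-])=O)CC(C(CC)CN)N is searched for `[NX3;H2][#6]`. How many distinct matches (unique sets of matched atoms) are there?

2

[NX3;H2][#6] is the SMARTS for a primary amine: a trivalent nitrogen with two H attached to carbon.
The molecule carries 2 separate instances of a primary amino group (-NH2) meeting every constraint; each maps to a distinct set of atoms, giving 2 matches.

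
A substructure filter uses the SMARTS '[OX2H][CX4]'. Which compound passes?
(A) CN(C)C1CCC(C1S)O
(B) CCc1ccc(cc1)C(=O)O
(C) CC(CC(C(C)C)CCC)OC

A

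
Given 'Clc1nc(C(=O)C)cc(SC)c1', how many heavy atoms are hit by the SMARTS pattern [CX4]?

2

Check the 12 heavy atoms by environment: 1× n (aromatic, X2) → no; 5× c (aromatic, X3) → no; 1× C (X3) → no; 1× O (X1) → no; 2× C (X4) → match; 1× Cl (X1) → no; 1× S (X2) → no.
That gives 2 matching atoms.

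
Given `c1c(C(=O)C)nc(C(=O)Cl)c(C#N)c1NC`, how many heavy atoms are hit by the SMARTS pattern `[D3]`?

The query [D3] means: atom with exactly three heavy-atom neighbours.
Check the 16 heavy atoms by environment: 1× n (aromatic, D2) → no; 4× c (aromatic, D3) → match; 1× c (aromatic, D2) → no; 1× C (D2) → no; 1× N (D1) → no; 2× C (D3) → match; 2× O (D1) → no; 2× C (D1) → no; 1× Cl (D1) → no; 1× N (D2) → no.
Summing the matching environments: 4 + 2 = 6 matching atoms.

6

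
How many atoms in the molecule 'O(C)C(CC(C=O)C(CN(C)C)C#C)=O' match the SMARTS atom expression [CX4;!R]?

7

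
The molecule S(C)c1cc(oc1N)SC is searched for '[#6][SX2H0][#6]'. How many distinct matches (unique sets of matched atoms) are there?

[#6][SX2H0][#6] is the SMARTS for a thioether: an aliphatic sulfur bridging two carbons with no H on the sulfur.
The molecule carries 2 separate instances of a methylthio ether (-SCH3) meeting every constraint; each maps to a distinct set of atoms, giving 2 matches.

2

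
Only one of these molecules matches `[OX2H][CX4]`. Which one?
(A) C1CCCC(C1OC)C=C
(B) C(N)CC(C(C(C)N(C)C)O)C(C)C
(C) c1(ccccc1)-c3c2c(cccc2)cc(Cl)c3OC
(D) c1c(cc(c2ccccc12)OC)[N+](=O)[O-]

[OX2H][CX4] describes a hydroxyl oxygen bound to an sp3 (X4) carbon (an aliphatic alcohol).
(A) has a methoxy ether (-OCH3) but the oxygen has H0 (ether), not H1.
(B) contains a hydroxyl group (-OH), which satisfies every atom and bond constraint.
(C) has a methoxy ether (-OCH3) but the oxygen has H0 (ether), not H1.
(D) has a methoxy ether (-OCH3) but the oxygen has H0 (ether), not H1.
So the answer is (B).

B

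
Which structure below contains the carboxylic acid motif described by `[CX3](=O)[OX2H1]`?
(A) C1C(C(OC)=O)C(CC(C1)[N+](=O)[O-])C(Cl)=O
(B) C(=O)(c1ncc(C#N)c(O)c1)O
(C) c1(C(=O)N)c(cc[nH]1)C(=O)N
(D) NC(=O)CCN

B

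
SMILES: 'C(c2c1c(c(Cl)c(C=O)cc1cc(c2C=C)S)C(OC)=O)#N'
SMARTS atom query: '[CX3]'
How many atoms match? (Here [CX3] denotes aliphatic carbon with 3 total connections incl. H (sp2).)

4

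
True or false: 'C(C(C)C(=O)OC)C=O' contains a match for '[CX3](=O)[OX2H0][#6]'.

True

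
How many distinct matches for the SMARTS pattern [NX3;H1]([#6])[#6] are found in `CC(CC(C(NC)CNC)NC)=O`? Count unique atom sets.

3

[NX3;H1]([#6])[#6] is the SMARTS for a secondary amine: a trivalent nitrogen with one H, bonded to two carbons.
The molecule carries 3 separate instances of an N-methylamino group (-NHCH3) meeting every constraint; each maps to a distinct set of atoms, giving 3 matches.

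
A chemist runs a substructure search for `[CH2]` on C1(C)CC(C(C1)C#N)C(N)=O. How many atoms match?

2

Check the 11 heavy atoms by environment: 2× C (H2) → match; 3× C (H1) → no; 2× C (H0) → no; 1× N (H0) → no; 1× C (H3) → no; 1× O (H0) → no; 1× N (H2) → no.
That gives 2 matching atoms.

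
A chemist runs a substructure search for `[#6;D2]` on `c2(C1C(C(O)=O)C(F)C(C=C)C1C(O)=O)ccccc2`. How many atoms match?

6

Check the 20 heavy atoms by environment: 7× C (D3) → no; 1× F (D1) → no; 1× C (D2) → match; 1× C (D1) → no; 4× O (D1) → no; 1× c (aromatic, D3) → no; 5× c (aromatic, D2) → match.
Summing the matching environments: 1 + 5 = 6 matching atoms.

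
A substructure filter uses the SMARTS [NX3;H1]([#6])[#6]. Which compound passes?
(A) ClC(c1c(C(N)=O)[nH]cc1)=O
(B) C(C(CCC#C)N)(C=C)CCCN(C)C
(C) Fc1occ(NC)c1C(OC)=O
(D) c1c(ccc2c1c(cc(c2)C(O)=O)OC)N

[NX3;H1]([#6])[#6] describes a trivalent nitrogen with one H, bonded to two carbons (a secondary amine).
(A) has a primary amide (-C(=O)NH2) but the -C(=O)NH2 nitrogen has H2, not H1.
(B) has a dimethylamino group (-N(CH3)2) but the nitrogen has H0, not H1.
(C) contains an N-methylamino group (-NHCH3), which satisfies every atom and bond constraint.
(D) has a primary amino group (-NH2) but the nitrogen has H2 and only one carbon neighbour.
So the answer is (C).

C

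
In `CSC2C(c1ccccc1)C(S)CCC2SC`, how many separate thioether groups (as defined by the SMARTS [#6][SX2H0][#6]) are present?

[#6][SX2H0][#6] is the SMARTS for a thioether: an aliphatic sulfur bridging two carbons with no H on the sulfur.
The molecule carries 2 separate instances of a methylthio ether (-SCH3) meeting every constraint; each maps to a distinct set of atoms, giving 2 matches.

2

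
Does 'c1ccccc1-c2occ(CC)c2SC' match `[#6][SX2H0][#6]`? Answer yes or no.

Yes

The pattern [#6][SX2H0][#6] describes an aliphatic sulfur bridging two carbons with no H on the sulfur — a thioether.
The molecule carries a methylthio ether (-SCH3), whose atoms satisfy every constraint of the query, so the pattern matches.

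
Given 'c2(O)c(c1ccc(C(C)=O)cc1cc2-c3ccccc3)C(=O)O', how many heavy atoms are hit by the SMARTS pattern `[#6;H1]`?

Check the 23 heavy atoms by environment: 7× c (aromatic, H0) → no; 9× c (aromatic, H1) → match; 2× O (H1) → no; 2× C (H0) → no; 2× O (H0) → no; 1× C (H3) → no.
That gives 9 matching atoms.

9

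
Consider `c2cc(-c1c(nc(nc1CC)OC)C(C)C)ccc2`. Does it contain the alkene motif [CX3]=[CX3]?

No

The pattern [CX3]=[CX3] describes a non-aromatic C=C double bond between two sp2 carbons — an alkene.
The closest candidate here is an ethyl group (-CH2CH3), but its C-C bond is a single bond between CX4 carbons, not CX3=CX3. No other fragment satisfies the full query, so there is no match.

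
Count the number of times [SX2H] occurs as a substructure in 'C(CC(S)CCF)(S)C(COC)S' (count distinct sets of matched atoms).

3

[SX2H] is the SMARTS for a thiol: an aliphatic sulfur with two connections, one being H.
The molecule carries 3 separate instances of a thiol (-SH) meeting every constraint; each maps to a distinct set of atoms, giving 3 matches.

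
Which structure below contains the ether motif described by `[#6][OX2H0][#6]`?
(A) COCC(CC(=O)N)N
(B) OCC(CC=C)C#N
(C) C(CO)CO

A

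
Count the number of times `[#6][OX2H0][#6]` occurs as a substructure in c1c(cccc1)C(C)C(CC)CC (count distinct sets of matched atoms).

0

[#6][OX2H0][#6] is the SMARTS for an ether: an aliphatic oxygen bridging two carbons with no H on the oxygen.
No fragment in the molecule satisfies every constraint, giving 0 matches.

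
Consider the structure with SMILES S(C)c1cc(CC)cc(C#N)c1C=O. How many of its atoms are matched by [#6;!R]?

The query [#6;!R] means: carbon not in any ring.
Check the 14 heavy atoms by environment: 6× c (aromatic, in 6-ring) → no; 1× S (acyclic) → no; 5× C (acyclic) → match; 1× N (acyclic) → no; 1× O (acyclic) → no.
That gives 5 matching atoms.

5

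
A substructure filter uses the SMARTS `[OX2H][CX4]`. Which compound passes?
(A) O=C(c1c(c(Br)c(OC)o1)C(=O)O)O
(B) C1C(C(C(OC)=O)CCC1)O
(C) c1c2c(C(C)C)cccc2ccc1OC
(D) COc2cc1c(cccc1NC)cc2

B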